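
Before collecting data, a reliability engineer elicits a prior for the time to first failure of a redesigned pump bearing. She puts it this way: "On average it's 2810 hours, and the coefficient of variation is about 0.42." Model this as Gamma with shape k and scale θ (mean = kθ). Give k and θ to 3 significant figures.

For Gamma(k, scale θ): mean = kθ, variance = kθ², so CV = 1/√k.
CV = 0.42, hence k = 1/CV² = 5.67.
Then θ = mean/k = 2810/5.67 = 496.

k ≈ 5.67, θ ≈ 496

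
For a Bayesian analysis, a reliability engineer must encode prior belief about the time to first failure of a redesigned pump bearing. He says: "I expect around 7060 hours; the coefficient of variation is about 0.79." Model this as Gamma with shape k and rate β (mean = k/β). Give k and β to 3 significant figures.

k ≈ 1.6, β ≈ 0.000227

For Gamma(k, rate β): mean = k/β, variance = k/β², so CV = 1/√k.
CV = 0.79, hence k = 1/CV² = 1.6.
Then β = k/mean = 1.6/7060 = 0.000227.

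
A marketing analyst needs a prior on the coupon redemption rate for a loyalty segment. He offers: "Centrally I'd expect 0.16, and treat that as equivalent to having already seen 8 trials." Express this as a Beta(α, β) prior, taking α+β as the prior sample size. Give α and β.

Under the effective-sample-size interpretation, Beta(α, β) has prior mean α/(α+β) and prior sample size α+β.
So α+β = 8 and α/(α+β) = 0.16, giving α = 0.16·8 = 1.28 and β = 8 − 1.28 = 6.72.

α = 1.28, β = 6.72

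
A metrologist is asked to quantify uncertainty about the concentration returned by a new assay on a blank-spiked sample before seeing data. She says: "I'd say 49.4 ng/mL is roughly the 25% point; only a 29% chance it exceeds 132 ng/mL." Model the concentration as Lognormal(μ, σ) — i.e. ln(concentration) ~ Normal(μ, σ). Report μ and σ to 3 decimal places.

μ ≈ 4.440, σ ≈ 0.800

If T ~ Lognormal(μ,σ) then ln T ~ Normal(μ,σ), so the p-quantile of ln T is μ + z_p·σ.
ln(49.4) = 3.9 and ln(132) = 4.883; z_{0.25} = -0.6745, z_{0.71} = 0.5534.
σ = (4.883 − 3.9)/(0.5534 − (-0.6745)) = 0.800.
μ = 3.9 − (-0.6745)·0.800 = 4.440.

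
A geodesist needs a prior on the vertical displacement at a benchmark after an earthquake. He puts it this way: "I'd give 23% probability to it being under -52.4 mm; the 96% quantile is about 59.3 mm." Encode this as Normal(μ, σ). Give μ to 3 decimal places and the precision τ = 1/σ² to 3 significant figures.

For Normal(μ,σ), the p-quantile is μ + z_p·σ. Here z_{0.23} = -0.7388, z_{0.96} = 1.751.
So -52.4 = μ − 0.7388σ and 59.3 = μ + 1.751σ.
Subtracting: σ = (59.3 − -52.4)/(1.751 − (-0.7388)) = 44.868.
Then μ = -52.4 − (-0.7388)·44.868 = -19.250.
Precision τ = 1/σ² = 1/44.87² = 0.000497.

μ = -19.250, τ = 0.000497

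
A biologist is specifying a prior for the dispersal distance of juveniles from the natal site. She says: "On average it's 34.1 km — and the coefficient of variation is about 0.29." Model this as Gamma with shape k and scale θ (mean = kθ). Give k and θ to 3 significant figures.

k ≈ 11.9, θ ≈ 2.87

For Gamma(k, scale θ): mean = kθ, variance = kθ², so CV = 1/√k.
CV = 0.29, hence k = 1/CV² = 11.9.
Then θ = mean/k = 34.1/11.9 = 2.87.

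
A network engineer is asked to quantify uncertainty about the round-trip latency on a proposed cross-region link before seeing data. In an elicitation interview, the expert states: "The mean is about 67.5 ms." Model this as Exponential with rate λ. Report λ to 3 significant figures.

Exponential mean = 1/λ, so λ = 1/67.5 = 0.0148.

λ ≈ 0.0148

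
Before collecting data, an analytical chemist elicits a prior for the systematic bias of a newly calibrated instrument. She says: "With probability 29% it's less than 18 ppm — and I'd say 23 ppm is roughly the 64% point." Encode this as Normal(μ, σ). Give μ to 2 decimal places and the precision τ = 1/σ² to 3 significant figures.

μ = 21.03, τ = 0.0333

The p-quantile of Normal(μ,σ) is μ + z_p·σ, with z_{0.29} = -0.5534 and z_{0.64} = 0.3585.
Eliminate σ: μ = (z₂·x₁ − z₁·x₂)/(z₂ − z₁) = (0.3585·18 − (-0.5534)·23)/0.9118 = 21.03.
Then σ = (x₂ − x₁)/(z₂ − z₁) = (23 − 18)/0.9118 = 5.48.
Precision τ = 1/σ² = 1/5.483² = 0.0333.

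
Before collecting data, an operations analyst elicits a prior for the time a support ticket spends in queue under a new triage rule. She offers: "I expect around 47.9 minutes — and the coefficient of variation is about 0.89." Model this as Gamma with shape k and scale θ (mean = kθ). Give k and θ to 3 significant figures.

k ≈ 1.26, θ ≈ 37.9

For Gamma(k, scale θ): mean = kθ, variance = kθ², so CV = 1/√k.
CV = 0.89, hence k = 1/CV² = 1.26.
Then θ = mean/k = 47.9/1.26 = 37.9.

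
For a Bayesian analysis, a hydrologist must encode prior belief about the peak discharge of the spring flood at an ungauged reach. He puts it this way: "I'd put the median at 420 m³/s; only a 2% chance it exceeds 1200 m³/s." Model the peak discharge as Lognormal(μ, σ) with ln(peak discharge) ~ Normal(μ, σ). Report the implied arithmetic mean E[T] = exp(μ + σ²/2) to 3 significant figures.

If T ~ Lognormal(μ,σ) then ln T ~ Normal(μ,σ), so the p-quantile of ln T is μ + z_p·σ.
ln(420) = 6.04 and ln(1200) = 7.09; z_{0.5} = 0, z_{0.98} = 2.054.
σ = (7.09 − 6.04)/(2.054 − (0)) = 0.511.
μ = 6.04 − (0)·0.511 = 6.040.
E[T] = exp(μ + σ²/2) = exp(6.040 + 0.1306) = 479 m³/s.

E[T] ≈ 479 m³/s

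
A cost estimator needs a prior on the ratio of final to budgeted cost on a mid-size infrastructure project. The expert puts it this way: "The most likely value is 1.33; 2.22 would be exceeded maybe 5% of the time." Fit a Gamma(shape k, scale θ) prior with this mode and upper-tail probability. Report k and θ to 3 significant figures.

Gamma(k,θ) with k>1 has mode (k−1)θ, so θ = 1.33/(k−1).
Need P(X < 2.22) = 0.95 with θ tied to k this way. Start at k = 2, θ = 1.33: P(X<2.22) ≈ 0.497.
Too low — raise k to concentrate. Iterating converges to k ≈ 11.6.
Then θ = 1.33/(11.6−1) ≈ 0.125.

k ≈ 11.6, θ ≈ 0.125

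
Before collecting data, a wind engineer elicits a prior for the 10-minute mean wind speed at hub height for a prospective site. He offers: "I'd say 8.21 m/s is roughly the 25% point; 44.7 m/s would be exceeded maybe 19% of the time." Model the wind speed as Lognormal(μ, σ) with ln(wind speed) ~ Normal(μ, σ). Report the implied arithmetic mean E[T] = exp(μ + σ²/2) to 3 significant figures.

If T ~ Lognormal(μ,σ) then ln T ~ Normal(μ,σ), so the p-quantile of ln T is μ + z_p·σ.
ln(8.21) = 2.105 and ln(44.7) = 3.8; z_{0.25} = -0.6745, z_{0.81} = 0.8779.
σ = (3.8 − 2.105)/(0.8779 − (-0.6745)) = 1.092.
μ = 2.105 − (-0.6745)·1.092 = 2.842.
E[T] = exp(μ + σ²/2) = exp(2.842 + 0.5958) = 31.1 m/s.

E[T] ≈ 31.1 m/s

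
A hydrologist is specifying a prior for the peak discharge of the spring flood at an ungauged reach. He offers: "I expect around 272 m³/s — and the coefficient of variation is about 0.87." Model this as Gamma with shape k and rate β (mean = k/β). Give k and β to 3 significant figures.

k ≈ 1.32, β ≈ 0.00486

For Gamma(k, rate β): mean = k/β, variance = k/β², so CV = 1/√k.
CV = 0.87, hence k = 1/CV² = 1.32.
Then β = k/mean = 1.32/272 = 0.00486.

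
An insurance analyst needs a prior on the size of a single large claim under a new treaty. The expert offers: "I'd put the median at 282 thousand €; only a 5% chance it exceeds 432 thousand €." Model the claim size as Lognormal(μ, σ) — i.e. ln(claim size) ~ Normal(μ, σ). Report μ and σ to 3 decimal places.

If T ~ Lognormal(μ,σ) then ln T ~ Normal(μ,σ), so the p-quantile of ln T is μ + z_p·σ.
ln(282) = 5.642 and ln(432) = 6.068; z_{0.5} = 0, z_{0.95} = 1.645.
σ = (6.068 − 5.642)/(1.645 − (0)) = 0.259.
μ = 5.642 − (0)·0.259 = 5.642.

μ ≈ 5.642, σ ≈ 0.259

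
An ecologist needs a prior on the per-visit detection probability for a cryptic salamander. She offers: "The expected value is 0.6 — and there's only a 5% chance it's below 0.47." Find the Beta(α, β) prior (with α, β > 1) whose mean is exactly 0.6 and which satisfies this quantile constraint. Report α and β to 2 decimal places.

With mean 0.6 fixed, write α = 0.6s, β = 0.4s where s = α+β.
Need P(θ < 0.47) = 0.05 under Beta(0.6s, 0.4s). Normal approximation: (q−m)/√(m(1−m)/s) ≈ z_{0.05} = -1.64, so s ≈ 0.6·0.4·(-1.64)²/(0.47−0.6)² = 38.4.
At s = 38.4: P(θ<0.47) ≈ 0.052. Adjusting to match 0.05 gives s ≈ 39.30.
So α = 0.6·39.30 ≈ 23.58, β = 0.4·39.30 ≈ 15.72.

α ≈ 23.58, β ≈ 15.72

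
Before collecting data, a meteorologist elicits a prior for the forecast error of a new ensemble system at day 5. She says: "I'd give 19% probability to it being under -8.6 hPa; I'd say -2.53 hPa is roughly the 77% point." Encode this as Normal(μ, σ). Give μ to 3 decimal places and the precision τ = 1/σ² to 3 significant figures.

μ = -5.304, τ = 0.0709

The p-quantile of Normal(μ,σ) is μ + z_p·σ, with z_{0.19} = -0.8779 and z_{0.77} = 0.7388.
Eliminate σ: μ = (z₂·x₁ − z₁·x₂)/(z₂ − z₁) = (0.7388·-8.6 − (-0.8779)·-2.53)/1.617 = -5.304.
Then σ = (x₂ − x₁)/(z₂ − z₁) = (-2.53 − -8.6)/1.617 = 3.754.
Precision τ = 1/σ² = 1/3.754² = 0.0709.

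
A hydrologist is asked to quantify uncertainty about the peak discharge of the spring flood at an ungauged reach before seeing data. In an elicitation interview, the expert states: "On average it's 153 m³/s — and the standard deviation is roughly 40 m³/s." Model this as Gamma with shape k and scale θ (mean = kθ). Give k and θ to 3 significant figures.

For Gamma(k, scale θ): mean = kθ, variance = kθ², so CV = 1/√k.
CV = SD/mean = 40/153 = 0.2614, hence k = 1/CV² = 14.6.
Then θ = mean/k = 153/14.6 = 10.5.

k ≈ 14.6, θ ≈ 10.5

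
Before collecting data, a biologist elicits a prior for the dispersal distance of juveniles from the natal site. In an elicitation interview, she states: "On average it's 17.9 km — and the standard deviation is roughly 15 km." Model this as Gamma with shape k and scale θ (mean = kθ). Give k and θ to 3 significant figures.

k ≈ 1.42, θ ≈ 12.6

For Gamma(k, scale θ): mean = kθ, variance = kθ², so CV = 1/√k.
CV = SD/mean = 15/17.9 = 0.838, hence k = 1/CV² = 1.42.
Then θ = mean/k = 17.9/1.42 = 12.6.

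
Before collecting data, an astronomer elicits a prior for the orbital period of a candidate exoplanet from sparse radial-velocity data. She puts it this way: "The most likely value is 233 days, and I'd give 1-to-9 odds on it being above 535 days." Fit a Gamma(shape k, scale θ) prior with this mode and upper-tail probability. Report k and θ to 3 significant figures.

Gamma(k,θ) with k>1 has mode (k−1)θ, so θ = 233/(k−1).
Need P(X < 535) = 0.9 with θ tied to k this way. Start at k = 2, θ = 233: P(X<535) ≈ 0.668.
Too low — raise k to concentrate. Iterating converges to k ≈ 3.78.
Then θ = 233/(3.78−1) ≈ 83.7.

k ≈ 3.78, θ ≈ 83.7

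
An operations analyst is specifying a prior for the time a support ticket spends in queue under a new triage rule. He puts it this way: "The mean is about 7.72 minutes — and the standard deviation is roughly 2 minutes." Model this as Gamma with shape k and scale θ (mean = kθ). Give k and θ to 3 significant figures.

k ≈ 14.9, θ ≈ 0.518

For Gamma(k, scale θ): mean = kθ, variance = kθ², so CV = 1/√k.
CV = SD/mean = 2/7.72 = 0.2591, hence k = 1/CV² = 14.9.
Then θ = mean/k = 7.72/14.9 = 0.518.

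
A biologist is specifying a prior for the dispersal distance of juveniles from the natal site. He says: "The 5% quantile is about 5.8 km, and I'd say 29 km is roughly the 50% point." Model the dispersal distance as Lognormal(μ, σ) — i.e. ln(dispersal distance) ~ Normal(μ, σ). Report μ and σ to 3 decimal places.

μ ≈ 3.367, σ ≈ 0.978

If T ~ Lognormal(μ,σ) then ln T ~ Normal(μ,σ), so the p-quantile of ln T is μ + z_p·σ.
ln(5.8) = 1.758 and ln(29) = 3.367; z_{0.05} = -1.645, z_{0.5} = 0.
σ = (3.367 − 1.758)/(0 − (-1.645)) = 0.978.
μ = 1.758 − (-1.645)·0.978 = 3.367.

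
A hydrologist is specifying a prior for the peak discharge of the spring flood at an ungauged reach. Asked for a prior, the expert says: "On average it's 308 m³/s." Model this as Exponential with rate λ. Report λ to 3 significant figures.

λ ≈ 0.00325

Exponential mean = 1/λ, so λ = 1/308.0 = 0.00325.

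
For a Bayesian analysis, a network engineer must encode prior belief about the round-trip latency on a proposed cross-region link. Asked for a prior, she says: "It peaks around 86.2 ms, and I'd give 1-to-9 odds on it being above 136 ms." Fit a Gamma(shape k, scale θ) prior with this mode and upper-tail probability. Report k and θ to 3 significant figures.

k ≈ 10, θ ≈ 9.56

Gamma(k,θ) with k>1 has mode (k−1)θ, so θ = 86.2/(k−1).
Need P(X < 136) = 0.9 with θ tied to k this way. Start at k = 2, θ = 86.2: P(X<136) ≈ 0.468.
Too low — raise k to concentrate. Iterating converges to k ≈ 10.
Then θ = 86.2/(10−1) ≈ 9.56.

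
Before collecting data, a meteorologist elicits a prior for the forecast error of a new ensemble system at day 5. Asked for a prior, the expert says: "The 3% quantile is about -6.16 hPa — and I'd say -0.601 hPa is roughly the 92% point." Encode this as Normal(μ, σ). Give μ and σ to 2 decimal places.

The p-quantile of Normal(μ,σ) is μ + z_p·σ, with z_{0.03} = -1.881 and z_{0.92} = 1.405.
Eliminate σ: μ = (z₂·x₁ − z₁·x₂)/(z₂ − z₁) = (1.405·-6.16 − (-1.881)·-0.601)/3.286 = -2.98.
Then σ = (x₂ − x₁)/(z₂ − z₁) = (-0.601 − -6.16)/3.286 = 1.69.

μ = -2.98, σ = 1.69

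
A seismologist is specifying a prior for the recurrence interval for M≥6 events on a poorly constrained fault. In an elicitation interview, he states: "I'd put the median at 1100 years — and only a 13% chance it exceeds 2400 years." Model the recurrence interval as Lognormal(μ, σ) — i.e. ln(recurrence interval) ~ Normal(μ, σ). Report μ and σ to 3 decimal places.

If T ~ Lognormal(μ,σ) then ln T ~ Normal(μ,σ), so the p-quantile of ln T is μ + z_p·σ.
ln(1100) = 7.003 and ln(2400) = 7.783; z_{0.5} = 0, z_{0.87} = 1.126.
σ = (7.783 − 7.003)/(1.126 − (0)) = 0.693.
μ = 7.003 − (0)·0.693 = 7.003.

μ ≈ 7.003, σ ≈ 0.693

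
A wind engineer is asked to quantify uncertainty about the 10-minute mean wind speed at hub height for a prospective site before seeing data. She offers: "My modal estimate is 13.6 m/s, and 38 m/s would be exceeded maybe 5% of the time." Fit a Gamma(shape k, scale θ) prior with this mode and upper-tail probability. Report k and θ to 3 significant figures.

Gamma(k,θ) with k>1 has mode (k−1)θ, so θ = 13.6/(k−1).
Need P(X < 38) = 0.95 with θ tied to k this way. Start at k = 2, θ = 13.6: P(X<38) ≈ 0.768.
Too low — raise k to concentrate. Iterating converges to k ≈ 3.54.
Then θ = 13.6/(3.54−1) ≈ 5.36.

k ≈ 3.54, θ ≈ 5.36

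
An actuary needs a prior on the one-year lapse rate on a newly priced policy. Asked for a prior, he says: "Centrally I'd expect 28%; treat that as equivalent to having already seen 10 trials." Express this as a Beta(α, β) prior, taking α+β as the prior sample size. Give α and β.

Under the effective-sample-size interpretation, Beta(α, β) has prior mean α/(α+β) and prior sample size α+β.
So α+β = 10 and α/(α+β) = 0.28, giving α = 0.28·10 = 2.8 and β = 10 − 2.8 = 7.2.

α = 2.8, β = 7.2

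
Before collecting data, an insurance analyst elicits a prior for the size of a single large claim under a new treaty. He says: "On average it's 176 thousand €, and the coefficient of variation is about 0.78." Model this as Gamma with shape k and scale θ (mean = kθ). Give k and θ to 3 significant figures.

For Gamma(k, scale θ): mean = kθ, variance = kθ², so CV = 1/√k.
CV = 0.78, hence k = 1/CV² = 1.64.
Then θ = mean/k = 176/1.64 = 107.

k ≈ 1.64, θ ≈ 107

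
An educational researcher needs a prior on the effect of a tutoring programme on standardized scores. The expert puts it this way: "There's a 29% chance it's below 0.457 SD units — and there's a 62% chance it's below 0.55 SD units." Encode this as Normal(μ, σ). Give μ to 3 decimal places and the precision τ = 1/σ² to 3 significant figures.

For Normal(μ,σ), the p-quantile is μ + z_p·σ. Here z_{0.29} = -0.5534, z_{0.62} = 0.3055.
So 0.457 = μ − 0.5534σ and 0.55 = μ + 0.3055σ.
Subtracting: σ = (0.55 − 0.457)/(0.3055 − (-0.5534)) = 0.108.
Then μ = 0.457 − (-0.5534)·0.108 = 0.517.
Precision τ = 1/σ² = 1/0.1083² = 85.3.

μ = 0.517, τ = 85.3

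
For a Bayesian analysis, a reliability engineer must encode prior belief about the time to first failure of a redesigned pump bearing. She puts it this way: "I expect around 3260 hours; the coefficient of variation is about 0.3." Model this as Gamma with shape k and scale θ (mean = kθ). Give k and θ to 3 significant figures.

k ≈ 11.1, θ ≈ 293

For Gamma(k, scale θ): mean = kθ, variance = kθ², so CV = 1/√k.
CV = 0.3, hence k = 1/CV² = 11.1.
Then θ = mean/k = 3260/11.1 = 293.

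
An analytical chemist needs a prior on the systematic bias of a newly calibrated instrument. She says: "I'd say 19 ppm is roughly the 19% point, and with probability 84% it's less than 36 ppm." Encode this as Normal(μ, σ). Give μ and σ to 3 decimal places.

The p-quantile of Normal(μ,σ) is μ + z_p·σ, with z_{0.19} = -0.8779 and z_{0.84} = 0.9945.
Eliminate σ: μ = (z₂·x₁ − z₁·x₂)/(z₂ − z₁) = (0.9945·19 − (-0.8779)·36)/1.872 = 26.971.
Then σ = (x₂ − x₁)/(z₂ − z₁) = (36 − 19)/1.872 = 9.079.

μ = 26.971, σ = 9.079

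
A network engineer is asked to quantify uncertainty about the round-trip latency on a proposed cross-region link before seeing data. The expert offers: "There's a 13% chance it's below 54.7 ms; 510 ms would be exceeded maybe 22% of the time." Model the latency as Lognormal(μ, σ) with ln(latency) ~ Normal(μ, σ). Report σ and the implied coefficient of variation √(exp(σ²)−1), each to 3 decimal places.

If T ~ Lognormal(μ,σ) then ln T ~ Normal(μ,σ), so the p-quantile of ln T is μ + z_p·σ.
ln(54.7) = 4.002 and ln(510) = 6.234; z_{0.13} = -1.126, z_{0.78} = 0.7722.
σ = (6.234 − 4.002)/(0.7722 − (-1.126)) = 1.176.
μ = 4.002 − (-1.126)·1.176 = 5.326.
CV = √(exp(σ²)−1) = √(exp(1.3827)−1) = 1.728.

σ ≈ 1.176, CV ≈ 1.728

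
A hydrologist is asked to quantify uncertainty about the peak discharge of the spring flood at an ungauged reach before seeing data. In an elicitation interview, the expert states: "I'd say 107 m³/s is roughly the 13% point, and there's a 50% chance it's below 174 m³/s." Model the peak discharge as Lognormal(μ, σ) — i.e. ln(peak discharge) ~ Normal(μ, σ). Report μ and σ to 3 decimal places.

If T ~ Lognormal(μ,σ) then ln T ~ Normal(μ,σ), so the p-quantile of ln T is μ + z_p·σ.
ln(107) = 4.673 and ln(174) = 5.159; z_{0.13} = -1.126, z_{0.5} = 0.
σ = (5.159 − 4.673)/(0 − (-1.126)) = 0.432.
μ = 4.673 − (-1.126)·0.432 = 5.159.

μ ≈ 5.159, σ ≈ 0.432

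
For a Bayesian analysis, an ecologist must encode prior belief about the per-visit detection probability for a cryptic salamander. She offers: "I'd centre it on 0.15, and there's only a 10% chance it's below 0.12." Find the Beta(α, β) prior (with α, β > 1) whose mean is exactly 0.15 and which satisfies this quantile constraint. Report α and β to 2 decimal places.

With mean 0.15 fixed, write α = 0.15s, β = 0.85s where s = α+β.
Need P(θ < 0.12) = 0.1 under Beta(0.15s, 0.85s). Normal approximation: (q−m)/√(m(1−m)/s) ≈ z_{0.1} = -1.28, so s ≈ 0.15·0.85·(-1.28)²/(0.12−0.15)² = 232.7.
At s = 232.7: P(θ<0.12) ≈ 0.094. Adjusting to match 0.1 gives s ≈ 220.96.
So α = 0.15·220.96 ≈ 33.14, β = 0.85·220.96 ≈ 187.81.

α ≈ 33.14, β ≈ 187.81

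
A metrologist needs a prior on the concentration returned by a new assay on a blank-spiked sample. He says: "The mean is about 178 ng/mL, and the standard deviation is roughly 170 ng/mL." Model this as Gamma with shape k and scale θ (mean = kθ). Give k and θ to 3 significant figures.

k ≈ 1.1, θ ≈ 162

For Gamma(k, scale θ): mean = kθ, variance = kθ², so CV = 1/√k.
CV = SD/mean = 170/178 = 0.9551, hence k = 1/CV² = 1.1.
Then θ = mean/k = 178/1.1 = 162.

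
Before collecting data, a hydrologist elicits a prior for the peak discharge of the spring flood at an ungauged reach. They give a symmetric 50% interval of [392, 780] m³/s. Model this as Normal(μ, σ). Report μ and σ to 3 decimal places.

μ = 586.000, σ = 287.625

A symmetric 50% interval runs μ ± z·σ with z = 0.6745.
Half-width = 194, so σ = 194/0.6745 = 287.625.
μ is the interval midpoint, 586.000.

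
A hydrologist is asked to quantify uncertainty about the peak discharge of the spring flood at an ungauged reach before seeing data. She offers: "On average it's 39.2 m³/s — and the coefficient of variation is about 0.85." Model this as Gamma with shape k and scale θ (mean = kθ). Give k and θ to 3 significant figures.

For Gamma(k, scale θ): mean = kθ, variance = kθ², so CV = 1/√k.
CV = 0.85, hence k = 1/CV² = 1.38.
Then θ = mean/k = 39.2/1.38 = 28.3.

k ≈ 1.38, θ ≈ 28.3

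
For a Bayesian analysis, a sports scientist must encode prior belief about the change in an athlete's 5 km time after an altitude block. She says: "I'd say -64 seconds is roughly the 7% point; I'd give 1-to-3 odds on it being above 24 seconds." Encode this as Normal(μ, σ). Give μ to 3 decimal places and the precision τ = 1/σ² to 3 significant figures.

The p-quantile of Normal(μ,σ) is μ + z_p·σ, with z_{0.07} = -1.476 and z_{0.75} = 0.6745.
Eliminate σ: μ = (z₂·x₁ − z₁·x₂)/(z₂ − z₁) = (0.6745·-64 − (-1.476)·24)/2.15 = -3.603.
Then σ = (x₂ − x₁)/(z₂ − z₁) = (24 − -64)/2.15 = 40.925.
Precision τ = 1/σ² = 1/40.92² = 0.000597.

μ = -3.603, τ = 0.000597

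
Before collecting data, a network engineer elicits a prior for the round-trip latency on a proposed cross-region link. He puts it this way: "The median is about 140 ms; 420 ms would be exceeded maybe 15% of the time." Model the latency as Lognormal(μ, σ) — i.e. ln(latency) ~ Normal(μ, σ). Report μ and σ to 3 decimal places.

If T ~ Lognormal(μ,σ) then ln T ~ Normal(μ,σ), so the p-quantile of ln T is μ + z_p·σ.
ln(140) = 4.942 and ln(420) = 6.04; z_{0.5} = 0, z_{0.85} = 1.036.
σ = (6.04 − 4.942)/(1.036 − (0)) = 1.060.
μ = 4.942 − (0)·1.060 = 4.942.

μ ≈ 4.942, σ ≈ 1.060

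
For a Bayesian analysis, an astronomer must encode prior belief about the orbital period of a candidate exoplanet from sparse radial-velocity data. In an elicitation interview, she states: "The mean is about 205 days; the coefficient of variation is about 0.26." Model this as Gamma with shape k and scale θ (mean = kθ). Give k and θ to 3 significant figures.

For Gamma(k, scale θ): mean = kθ, variance = kθ², so CV = 1/√k.
CV = 0.26, hence k = 1/CV² = 14.8.
Then θ = mean/k = 205/14.8 = 13.9.

k ≈ 14.8, θ ≈ 13.9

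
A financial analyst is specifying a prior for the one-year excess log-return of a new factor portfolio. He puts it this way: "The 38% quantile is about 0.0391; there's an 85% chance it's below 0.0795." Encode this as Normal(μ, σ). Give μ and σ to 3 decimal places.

μ = 0.048, σ = 0.030

For Normal(μ,σ), the p-quantile is μ + z_p·σ. Here z_{0.38} = -0.3055, z_{0.85} = 1.036.
So 0.0391 = μ − 0.3055σ and 0.0795 = μ + 1.036σ.
Subtracting: σ = (0.0795 − 0.0391)/(1.036 − (-0.3055)) = 0.030.
Then μ = 0.0391 − (-0.3055)·0.030 = 0.048.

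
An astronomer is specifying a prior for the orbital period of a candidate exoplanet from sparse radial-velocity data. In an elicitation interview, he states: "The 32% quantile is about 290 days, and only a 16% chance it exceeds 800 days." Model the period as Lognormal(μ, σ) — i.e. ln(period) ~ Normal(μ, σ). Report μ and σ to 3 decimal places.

If T ~ Lognormal(μ,σ) then ln T ~ Normal(μ,σ), so the p-quantile of ln T is μ + z_p·σ.
ln(290) = 5.67 and ln(800) = 6.685; z_{0.32} = -0.4677, z_{0.84} = 0.9945.
σ = (6.685 − 5.67)/(0.9945 − (-0.4677)) = 0.694.
μ = 5.67 − (-0.4677)·0.694 = 5.994.

μ ≈ 5.994, σ ≈ 0.694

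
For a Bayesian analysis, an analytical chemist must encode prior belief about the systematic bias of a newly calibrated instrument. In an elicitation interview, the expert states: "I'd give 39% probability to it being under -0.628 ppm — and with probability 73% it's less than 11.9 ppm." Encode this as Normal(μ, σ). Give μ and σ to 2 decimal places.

The p-quantile of Normal(μ,σ) is μ + z_p·σ, with z_{0.39} = -0.2793 and z_{0.73} = 0.6128.
Eliminate σ: μ = (z₂·x₁ − z₁·x₂)/(z₂ − z₁) = (0.6128·-0.628 − (-0.2793)·11.9)/0.8921 = 3.29.
Then σ = (x₂ − x₁)/(z₂ − z₁) = (11.9 − -0.628)/0.8921 = 14.04.

μ = 3.29, σ = 14.04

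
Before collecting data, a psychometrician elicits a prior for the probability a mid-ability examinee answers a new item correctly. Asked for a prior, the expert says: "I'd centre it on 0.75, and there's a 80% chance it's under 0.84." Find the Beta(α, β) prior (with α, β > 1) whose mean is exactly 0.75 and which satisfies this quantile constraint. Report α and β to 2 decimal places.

With mean 0.75 fixed, write α = 0.75s, β = 0.25s where s = α+β.
Need P(θ < 0.84) = 0.8 under Beta(0.75s, 0.25s). Normal approximation: (q−m)/√(m(1−m)/s) ≈ z_{0.8} = 0.842, so s ≈ 0.75·0.25·(0.842)²/(0.84−0.75)² = 16.4.
At s = 16.4: P(θ<0.84) ≈ 0.794. Adjusting to match 0.8 gives s ≈ 17.02.
So α = 0.75·17.02 ≈ 12.77, β = 0.25·17.02 ≈ 4.26.

α ≈ 12.77, β ≈ 4.26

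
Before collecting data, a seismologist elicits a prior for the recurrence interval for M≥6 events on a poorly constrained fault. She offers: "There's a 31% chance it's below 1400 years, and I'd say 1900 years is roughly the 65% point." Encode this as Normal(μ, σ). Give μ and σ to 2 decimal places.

μ = 1681.36, σ = 567.43

The p-quantile of Normal(μ,σ) is μ + z_p·σ, with z_{0.31} = -0.4959 and z_{0.65} = 0.3853.
Eliminate σ: μ = (z₂·x₁ − z₁·x₂)/(z₂ − z₁) = (0.3853·1400 − (-0.4959)·1900)/0.8812 = 1681.36.
Then σ = (x₂ − x₁)/(z₂ − z₁) = (1900 − 1400)/0.8812 = 567.43.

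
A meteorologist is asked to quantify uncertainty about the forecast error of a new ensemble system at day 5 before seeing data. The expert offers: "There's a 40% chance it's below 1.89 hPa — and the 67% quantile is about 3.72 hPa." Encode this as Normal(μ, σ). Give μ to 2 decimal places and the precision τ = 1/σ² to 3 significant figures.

μ = 2.56, τ = 0.144

The p-quantile of Normal(μ,σ) is μ + z_p·σ, with z_{0.4} = -0.2533 and z_{0.67} = 0.4399.
Eliminate σ: μ = (z₂·x₁ − z₁·x₂)/(z₂ − z₁) = (0.4399·1.89 − (-0.2533)·3.72)/0.6933 = 2.56.
Then σ = (x₂ − x₁)/(z₂ − z₁) = (3.72 − 1.89)/0.6933 = 2.64.
Precision τ = 1/σ² = 1/2.64² = 0.144.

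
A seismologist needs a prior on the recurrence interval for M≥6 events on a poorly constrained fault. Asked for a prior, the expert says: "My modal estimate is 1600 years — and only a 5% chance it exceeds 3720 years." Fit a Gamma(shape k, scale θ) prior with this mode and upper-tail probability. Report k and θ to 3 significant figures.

Gamma(k,θ) with k>1 has mode (k−1)θ, so θ = 1600/(k−1).
Need P(X < 3720) = 0.95 with θ tied to k this way. Start at k = 2, θ = 1600: P(X<3720) ≈ 0.675.
Too low — raise k to concentrate. Iterating converges to k ≈ 4.84.
Then θ = 1600/(4.84−1) ≈ 416.

k ≈ 4.84, θ ≈ 416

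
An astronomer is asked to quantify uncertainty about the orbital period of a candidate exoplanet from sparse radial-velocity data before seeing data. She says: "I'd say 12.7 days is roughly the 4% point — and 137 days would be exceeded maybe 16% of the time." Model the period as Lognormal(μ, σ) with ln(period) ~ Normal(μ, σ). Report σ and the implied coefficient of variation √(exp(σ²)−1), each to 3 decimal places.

σ ≈ 0.866, CV ≈ 1.058

If T ~ Lognormal(μ,σ) then ln T ~ Normal(μ,σ), so the p-quantile of ln T is μ + z_p·σ.
ln(12.7) = 2.542 and ln(137) = 4.92; z_{0.04} = -1.751, z_{0.84} = 0.9945.
σ = (4.92 − 2.542)/(0.9945 − (-1.751)) = 0.866.
μ = 2.542 − (-1.751)·0.866 = 4.058.
CV = √(exp(σ²)−1) = √(exp(0.7506)−1) = 1.058.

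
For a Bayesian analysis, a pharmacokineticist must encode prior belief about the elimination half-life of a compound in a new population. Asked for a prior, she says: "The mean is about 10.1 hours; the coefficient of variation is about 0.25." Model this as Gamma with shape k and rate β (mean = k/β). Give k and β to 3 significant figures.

For Gamma(k, rate β): mean = k/β, variance = k/β², so CV = 1/√k.
CV = 0.25, hence k = 1/CV² = 16.
Then β = k/mean = 16/10.1 = 1.58.

k ≈ 16, β ≈ 1.58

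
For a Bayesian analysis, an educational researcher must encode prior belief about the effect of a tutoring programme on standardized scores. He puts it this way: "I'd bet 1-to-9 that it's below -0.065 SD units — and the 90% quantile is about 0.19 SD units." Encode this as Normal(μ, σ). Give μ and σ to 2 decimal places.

The p-quantile of Normal(μ,σ) is μ + z_p·σ, with z_{0.1} = -1.282 and z_{0.9} = 1.282.
Eliminate σ: μ = (z₂·x₁ − z₁·x₂)/(z₂ − z₁) = (1.282·-0.065 − (-1.282)·0.19)/2.563 = 0.06.
Then σ = (x₂ − x₁)/(z₂ − z₁) = (0.19 − -0.065)/2.563 = 0.10.

μ = 0.06, σ = 0.10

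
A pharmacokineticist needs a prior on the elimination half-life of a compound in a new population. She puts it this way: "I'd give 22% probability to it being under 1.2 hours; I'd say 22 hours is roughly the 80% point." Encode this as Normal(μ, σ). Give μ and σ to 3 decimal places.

For Normal(μ,σ), the p-quantile is μ + z_p·σ. Here z_{0.22} = -0.7722, z_{0.8} = 0.8416.
So 1.2 = μ − 0.7722σ and 22 = μ + 0.8416σ.
Subtracting: σ = (22 − 1.2)/(0.8416 − (-0.7722)) = 12.889.
Then μ = 1.2 − (-0.7722)·12.889 = 11.153.

μ = 11.153, σ = 12.889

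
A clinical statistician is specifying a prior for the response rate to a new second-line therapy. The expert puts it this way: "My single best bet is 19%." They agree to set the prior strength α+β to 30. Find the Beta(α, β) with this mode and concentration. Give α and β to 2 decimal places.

For α,β > 1 the Beta mode is (α−1)/(α+β−2). With α+β = 30, the mode is (α−1)/28.
Set (α−1)/28 = 0.19 → α = 1 + 0.19·28 = 6.32.
β = 30 − α = 23.68.

α = 6.32, β = 23.68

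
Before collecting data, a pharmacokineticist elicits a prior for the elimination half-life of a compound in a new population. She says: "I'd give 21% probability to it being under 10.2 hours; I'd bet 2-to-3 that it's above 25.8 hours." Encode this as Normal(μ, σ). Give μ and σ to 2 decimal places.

μ = 22.07, σ = 14.72

For Normal(μ,σ), the p-quantile is μ + z_p·σ. Here z_{0.21} = -0.8064, z_{0.6} = 0.2533.
So 10.2 = μ − 0.8064σ and 25.8 = μ + 0.2533σ.
Subtracting: σ = (25.8 − 10.2)/(0.2533 − (-0.8064)) = 14.72.
Then μ = 10.2 − (-0.8064)·14.72 = 22.07.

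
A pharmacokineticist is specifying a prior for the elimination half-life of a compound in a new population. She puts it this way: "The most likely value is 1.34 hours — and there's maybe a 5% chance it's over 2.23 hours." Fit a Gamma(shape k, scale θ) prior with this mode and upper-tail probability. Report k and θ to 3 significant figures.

k ≈ 11.8, θ ≈ 0.124

Gamma(k,θ) with k>1 has mode (k−1)θ, so θ = 1.34/(k−1).
Need P(X < 2.23) = 0.95 with θ tied to k this way. Start at k = 2, θ = 1.34: P(X<2.23) ≈ 0.496.
Too low — raise k to concentrate. Iterating converges to k ≈ 11.8.
Then θ = 1.34/(11.8−1) ≈ 0.124.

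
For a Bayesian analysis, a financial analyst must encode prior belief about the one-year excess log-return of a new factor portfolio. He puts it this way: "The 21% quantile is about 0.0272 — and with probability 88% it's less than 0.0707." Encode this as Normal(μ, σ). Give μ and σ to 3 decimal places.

μ = 0.045, σ = 0.022

The p-quantile of Normal(μ,σ) is μ + z_p·σ, with z_{0.21} = -0.8064 and z_{0.88} = 1.175.
Eliminate σ: μ = (z₂·x₁ − z₁·x₂)/(z₂ − z₁) = (1.175·0.0272 − (-0.8064)·0.0707)/1.981 = 0.045.
Then σ = (x₂ − x₁)/(z₂ − z₁) = (0.0707 − 0.0272)/1.981 = 0.022.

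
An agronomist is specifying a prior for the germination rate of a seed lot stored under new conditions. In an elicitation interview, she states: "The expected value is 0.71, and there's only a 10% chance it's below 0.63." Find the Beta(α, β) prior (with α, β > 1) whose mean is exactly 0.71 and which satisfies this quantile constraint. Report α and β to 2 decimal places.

With mean 0.71 fixed, write α = 0.71s, β = 0.29s where s = α+β.
Need P(θ < 0.63) = 0.1 under Beta(0.71s, 0.29s). Normal approximation: (q−m)/√(m(1−m)/s) ≈ z_{0.1} = -1.28, so s ≈ 0.71·0.29·(-1.28)²/(0.63−0.71)² = 52.8.
At s = 52.8: P(θ<0.63) ≈ 0.103. Adjusting to match 0.1 gives s ≈ 54.56.
So α = 0.71·54.56 ≈ 38.74, β = 0.29·54.56 ≈ 15.82.

α ≈ 38.74, β ≈ 15.82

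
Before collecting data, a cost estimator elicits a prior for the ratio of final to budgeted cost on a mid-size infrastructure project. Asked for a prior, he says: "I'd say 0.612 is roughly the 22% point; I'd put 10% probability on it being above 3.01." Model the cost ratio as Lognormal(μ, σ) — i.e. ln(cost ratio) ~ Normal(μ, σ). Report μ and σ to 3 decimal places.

μ ≈ 0.108, σ ≈ 0.776

If T ~ Lognormal(μ,σ) then ln T ~ Normal(μ,σ), so the p-quantile of ln T is μ + z_p·σ.
ln(0.612) = -0.491 and ln(3.01) = 1.102; z_{0.22} = -0.7722, z_{0.9} = 1.282.
σ = (1.102 − -0.491)/(1.282 − (-0.7722)) = 0.776.
μ = -0.491 − (-0.7722)·0.776 = 0.108.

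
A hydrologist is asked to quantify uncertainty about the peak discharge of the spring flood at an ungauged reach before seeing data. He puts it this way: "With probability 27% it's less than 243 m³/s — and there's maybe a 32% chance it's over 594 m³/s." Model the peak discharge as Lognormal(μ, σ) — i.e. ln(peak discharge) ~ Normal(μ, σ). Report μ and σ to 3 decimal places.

μ ≈ 6.000, σ ≈ 0.827

If T ~ Lognormal(μ,σ) then ln T ~ Normal(μ,σ), so the p-quantile of ln T is μ + z_p·σ.
ln(243) = 5.493 and ln(594) = 6.387; z_{0.27} = -0.6128, z_{0.68} = 0.4677.
σ = (6.387 − 5.493)/(0.4677 − (-0.6128)) = 0.827.
μ = 5.493 − (-0.6128)·0.827 = 6.000.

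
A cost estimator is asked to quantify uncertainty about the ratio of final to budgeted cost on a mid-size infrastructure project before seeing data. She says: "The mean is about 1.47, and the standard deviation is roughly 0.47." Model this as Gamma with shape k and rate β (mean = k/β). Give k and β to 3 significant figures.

k ≈ 9.78, β ≈ 6.65

For Gamma(k, rate β): mean = k/β, variance = k/β², so CV = 1/√k.
CV = SD/mean = 0.47/1.47 = 0.3197, hence k = 1/CV² = 9.78.
Then β = k/mean = 9.78/1.47 = 6.65.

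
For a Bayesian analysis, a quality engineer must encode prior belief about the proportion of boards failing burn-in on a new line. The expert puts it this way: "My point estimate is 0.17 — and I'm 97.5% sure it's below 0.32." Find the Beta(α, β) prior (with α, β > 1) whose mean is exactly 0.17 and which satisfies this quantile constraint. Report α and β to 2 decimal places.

With mean 0.17 fixed, write α = 0.17s, β = 0.83s where s = α+β.
Need P(θ < 0.32) = 0.975 under Beta(0.17s, 0.83s). Normal approximation: (q−m)/√(m(1−m)/s) ≈ z_{0.975} = 1.96, so s ≈ 0.17·0.83·(1.96)²/(0.32−0.17)² = 24.1.
At s = 24.1: P(θ<0.32) ≈ 0.961. Adjusting to match 0.975 gives s ≈ 30.31.
So α = 0.17·30.31 ≈ 5.15, β = 0.83·30.31 ≈ 25.16.

α ≈ 5.15, β ≈ 25.16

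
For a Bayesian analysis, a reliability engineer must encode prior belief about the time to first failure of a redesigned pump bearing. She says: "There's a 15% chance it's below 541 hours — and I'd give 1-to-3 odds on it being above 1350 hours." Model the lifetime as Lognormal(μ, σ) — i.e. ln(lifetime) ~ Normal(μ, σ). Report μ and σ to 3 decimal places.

μ ≈ 6.847, σ ≈ 0.534

If T ~ Lognormal(μ,σ) then ln T ~ Normal(μ,σ), so the p-quantile of ln T is μ + z_p·σ.
ln(541) = 6.293 and ln(1350) = 7.208; z_{0.15} = -1.036, z_{0.75} = 0.6745.
σ = (7.208 − 6.293)/(0.6745 − (-1.036)) = 0.534.
μ = 6.293 − (-1.036)·0.534 = 6.847.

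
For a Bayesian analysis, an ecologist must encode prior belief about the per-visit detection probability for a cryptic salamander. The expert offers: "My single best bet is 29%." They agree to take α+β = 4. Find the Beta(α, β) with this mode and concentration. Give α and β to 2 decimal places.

For α,β > 1 the Beta mode is (α−1)/(α+β−2). With α+β = 4, the mode is (α−1)/2.
Set (α−1)/2 = 0.29 → α = 1 + 0.29·2 = 1.58.
β = 4 − α = 2.42.

α = 1.58, β = 2.42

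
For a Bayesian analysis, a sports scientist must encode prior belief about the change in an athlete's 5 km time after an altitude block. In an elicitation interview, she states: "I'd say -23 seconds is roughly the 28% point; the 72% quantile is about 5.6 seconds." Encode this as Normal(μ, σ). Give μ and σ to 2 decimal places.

μ = -8.70, σ = 24.53

The p-quantile of Normal(μ,σ) is μ + z_p·σ, with z_{0.28} = -0.5828 and z_{0.72} = 0.5828.
Eliminate σ: μ = (z₂·x₁ − z₁·x₂)/(z₂ − z₁) = (0.5828·-23 − (-0.5828)·5.6)/1.166 = -8.70.
Then σ = (x₂ − x₁)/(z₂ − z₁) = (5.6 − -23)/1.166 = 24.53.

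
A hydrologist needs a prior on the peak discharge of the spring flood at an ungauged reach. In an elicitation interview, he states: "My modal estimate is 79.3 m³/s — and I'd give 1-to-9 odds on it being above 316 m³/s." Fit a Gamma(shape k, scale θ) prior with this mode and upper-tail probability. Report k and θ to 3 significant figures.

Gamma(k,θ) with k>1 has mode (k−1)θ, so θ = 79.3/(k−1).
Need P(X < 316) = 0.9 with θ tied to k this way. Start at k = 2, θ = 79.3: P(X<316) ≈ 0.907.
Too high — lower k to spread out. Iterating converges to k ≈ 1.96.
Then θ = 79.3/(1.96−1) ≈ 82.4.

k ≈ 1.96, θ ≈ 82.4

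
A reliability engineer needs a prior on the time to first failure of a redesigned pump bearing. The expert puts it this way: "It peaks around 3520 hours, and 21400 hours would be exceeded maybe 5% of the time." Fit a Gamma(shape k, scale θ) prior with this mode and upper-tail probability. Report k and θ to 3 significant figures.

k ≈ 1.7, θ ≈ 5040

Gamma(k,θ) with k>1 has mode (k−1)θ, so θ = 3520/(k−1).
Need P(X < 21400) = 0.95 with θ tied to k this way. Start at k = 2, θ = 3520: P(X<21400) ≈ 0.984.
Too high — lower k to spread out. Iterating converges to k ≈ 1.7.
Then θ = 3520/(1.7−1) ≈ 5040.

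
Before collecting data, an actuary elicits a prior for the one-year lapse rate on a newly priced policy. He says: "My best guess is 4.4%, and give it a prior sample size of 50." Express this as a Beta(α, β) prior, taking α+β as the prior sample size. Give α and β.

α = 2.2, β = 47.8

Under the effective-sample-size interpretation, Beta(α, β) has prior mean α/(α+β) and prior sample size α+β.
So α+β = 50 and α/(α+β) = 0.044, giving α = 0.044·50 = 2.2 and β = 50 − 2.2 = 47.8.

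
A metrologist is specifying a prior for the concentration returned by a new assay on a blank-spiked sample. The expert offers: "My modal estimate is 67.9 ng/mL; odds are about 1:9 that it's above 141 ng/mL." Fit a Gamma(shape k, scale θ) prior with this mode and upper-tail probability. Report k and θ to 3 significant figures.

Gamma(k,θ) with k>1 has mode (k−1)θ, so θ = 67.9/(k−1).
Need P(X < 141) = 0.9 with θ tied to k this way. Start at k = 2, θ = 67.9: P(X<141) ≈ 0.614.
Too low — raise k to concentrate. Iterating converges to k ≈ 4.6.
Then θ = 67.9/(4.6−1) ≈ 18.9.

k ≈ 4.6, θ ≈ 18.9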